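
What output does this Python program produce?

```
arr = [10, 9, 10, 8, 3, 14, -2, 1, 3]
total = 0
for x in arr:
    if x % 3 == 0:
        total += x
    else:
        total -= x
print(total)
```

-26

x=10: not %3==0, total = 0-10 = -10
x=9: %3==0, total = (-10)+9 = -1
x=10: not %3==0, total = (-1)-10 = -11
x=8: not %3==0, total = (-11)-8 = -19
x=3: %3==0, total = (-19)+3 = -16
x=14: not %3==0, total = (-16)-14 = -30
x=-2: not %3==0, total = (-30)-(-2) = -28
x=1: not %3==0, total = (-28)-1 = -29
x=3: %3==0, total = (-29)+3 = -26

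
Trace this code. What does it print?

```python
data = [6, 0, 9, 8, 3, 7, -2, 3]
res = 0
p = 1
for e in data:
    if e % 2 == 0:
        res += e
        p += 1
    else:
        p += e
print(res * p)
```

e=6: even, res = 0+6 = 6; p=2
e=0: even, res = 6+0 = 6; p=3
e=9: not even; p=12
e=8: even, res = 6+8 = 14; p=13
e=3: not even; p=16
e=7: not even; p=23
e=-2: even, res = 14+(-2) = 12; p=24
e=3: not even; p=27
res*p = 12*27 = 324

324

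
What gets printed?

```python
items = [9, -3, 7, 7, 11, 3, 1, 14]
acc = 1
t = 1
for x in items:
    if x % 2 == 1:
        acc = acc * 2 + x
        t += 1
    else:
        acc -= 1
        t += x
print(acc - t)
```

804

x=9: odd, acc = 1*2+9 = 11; t=2
x=-3: odd, acc = 11*2+(-3) = 19; t=3
x=7: odd, acc = 19*2+7 = 45; t=4
x=7: odd, acc = 45*2+7 = 97; t=5
x=11: odd, acc = 97*2+11 = 205; t=6
x=3: odd, acc = 205*2+3 = 413; t=7
x=1: odd, acc = 413*2+1 = 827; t=8
x=14: not odd, acc = 827-1 = 826; t=22
acc-t = 826-22 = 804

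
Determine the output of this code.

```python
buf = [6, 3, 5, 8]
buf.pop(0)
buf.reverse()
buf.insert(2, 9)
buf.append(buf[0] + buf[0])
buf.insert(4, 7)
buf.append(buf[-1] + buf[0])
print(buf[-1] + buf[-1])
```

pop(0) removes 6 → [3, 5, 8]
reverse → [8, 5, 3]
insert 9 at 2 → [8, 5, 9, 3]
append buf[0]+buf[0] = 8+8 = 16 → [8, 5, 9, 3, 16]
insert 7 at 4 → [8, 5, 9, 3, 7, 16]
append buf[-1]+buf[0] = 16+8 = 24 → [8, 5, 9, 3, 7, 16, 24]
buf[-1]+buf[-1] = 24+24 = 48

48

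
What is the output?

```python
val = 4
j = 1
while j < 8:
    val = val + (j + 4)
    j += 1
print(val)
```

j=1: val = 4+5 = 9
j=2: val = 9+6 = 15
j=3: val = 15+7 = 22
j=4: val = 22+8 = 30
j=5: val = 30+9 = 39
j=6: val = 39+10 = 49
j=7: val = 49+11 = 60

60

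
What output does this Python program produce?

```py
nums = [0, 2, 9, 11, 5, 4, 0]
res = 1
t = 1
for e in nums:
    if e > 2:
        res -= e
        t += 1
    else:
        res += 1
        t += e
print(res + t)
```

e=0: not >2, res = 1+1 = 2; t=1
e=2: not >2, res = 2+1 = 3; t=3
e=9: >2, res = 3-9 = -6; t=4
e=11: >2, res = (-6)-11 = -17; t=5
e=5: >2, res = (-17)-5 = -22; t=6
e=4: >2, res = (-22)-4 = -26; t=7
e=0: not >2, res = (-26)+1 = -25; t=7
res+t = (-25)+7 = -18

-18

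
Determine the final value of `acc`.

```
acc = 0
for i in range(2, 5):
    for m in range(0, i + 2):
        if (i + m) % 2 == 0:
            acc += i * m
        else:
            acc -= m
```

i=2,m=0: even sum, acc = 0+0 = 0
i=2,m=1: odd sum, acc = 0-1 = -1
i=2,m=2: even sum, acc = (-1)+4 = 3
i=2,m=3: odd sum, acc = 3-3 = 0
i=3,m=0: odd sum, acc = 0-0 = 0
i=3,m=1: even sum, acc = 0+3 = 3
i=3,m=2: odd sum, acc = 3-2 = 1
i=3,m=3: even sum, acc = 1+9 = 10
i=3,m=4: odd sum, acc = 10-4 = 6
i=4,m=0: even sum, acc = 6+0 = 6
i=4,m=1: odd sum, acc = 6-1 = 5
i=4,m=2: even sum, acc = 5+8 = 13
i=4,m=3: odd sum, acc = 13-3 = 10
i=4,m=4: even sum, acc = 10+16 = 26
i=4,m=5: odd sum, acc = 26-5 = 21

21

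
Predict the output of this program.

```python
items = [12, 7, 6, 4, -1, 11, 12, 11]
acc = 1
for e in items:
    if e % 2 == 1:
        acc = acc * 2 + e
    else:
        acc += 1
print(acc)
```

e=12: not odd, acc = 1+1 = 2
e=7: odd, acc = 2*2+7 = 11
e=6: not odd, acc = 11+1 = 12
e=4: not odd, acc = 12+1 = 13
e=-1: odd, acc = 13*2+(-1) = 25
e=11: odd, acc = 25*2+11 = 61
e=12: not odd, acc = 61+1 = 62
e=11: odd, acc = 62*2+11 = 135

135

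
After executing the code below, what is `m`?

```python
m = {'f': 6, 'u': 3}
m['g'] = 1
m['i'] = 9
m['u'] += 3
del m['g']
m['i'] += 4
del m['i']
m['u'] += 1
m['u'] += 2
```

m['g'] = 1 → {'f': 6, 'u': 3, 'g': 1}
m['i'] = 9 → {'f': 6, 'u': 3, 'g': 1, 'i': 9}
m['u'] = 3+3 = 6 → {'f': 6, 'u': 6, 'g': 1, 'i': 9}
del 'g' → {'f': 6, 'u': 6, 'i': 9}
m['i'] = 9+4 = 13 → {'f': 6, 'u': 6, 'i': 13}
del 'i' → {'f': 6, 'u': 6}
m['u'] = 6+1 = 7 → {'f': 6, 'u': 7}
m['u'] = 7+2 = 9 → {'f': 6, 'u': 9}

{'f': 6, 'u': 9}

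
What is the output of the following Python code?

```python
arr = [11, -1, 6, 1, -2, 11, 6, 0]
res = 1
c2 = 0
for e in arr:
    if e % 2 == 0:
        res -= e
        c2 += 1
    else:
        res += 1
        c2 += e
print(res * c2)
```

-130

e=11: not even, res = 1+1 = 2; c2=11
e=-1: not even, res = 2+1 = 3; c2=10
e=6: even, res = 3-6 = -3; c2=11
e=1: not even, res = (-3)+1 = -2; c2=12
e=-2: even, res = (-2)-(-2) = 0; c2=13
e=11: not even, res = 0+1 = 1; c2=24
e=6: even, res = 1-6 = -5; c2=25
e=0: even, res = (-5)-0 = -5; c2=26
res*c2 = (-5)*26 = -130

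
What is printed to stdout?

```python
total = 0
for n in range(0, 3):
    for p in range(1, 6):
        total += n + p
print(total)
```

n=0,p=1: total = 0+1 = 1
n=0,p=2: total = 1+2 = 3
n=0,p=3: total = 3+3 = 6
n=0,p=4: total = 6+4 = 10
n=0,p=5: total = 10+5 = 15
n=1,p=1: total = 15+2 = 17
n=1,p=2: total = 17+3 = 20
n=1,p=3: total = 20+4 = 24
n=1,p=4: total = 24+5 = 29
n=1,p=5: total = 29+6 = 35
n=2,p=1: total = 35+3 = 38
n=2,p=2: total = 38+4 = 42
n=2,p=3: total = 42+5 = 47
n=2,p=4: total = 47+6 = 53
n=2,p=5: total = 53+7 = 60

60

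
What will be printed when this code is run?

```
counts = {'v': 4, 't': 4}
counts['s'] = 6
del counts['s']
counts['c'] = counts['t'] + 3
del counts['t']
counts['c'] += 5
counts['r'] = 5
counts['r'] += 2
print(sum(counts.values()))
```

23

counts['s'] = 6 → {'v': 4, 't': 4, 's': 6}
del 's' → {'v': 4, 't': 4}
counts['c'] = counts['t']+3 = 7 → {'v': 4, 't': 4, 'c': 7}
del 't' → {'v': 4, 'c': 7}
counts['c'] = 7+5 = 12 → {'v': 4, 'c': 12}
counts['r'] = 5 → {'v': 4, 'c': 12, 'r': 5}
counts['r'] = 5+2 = 7 → {'v': 4, 'c': 12, 'r': 7}
sum of values = 23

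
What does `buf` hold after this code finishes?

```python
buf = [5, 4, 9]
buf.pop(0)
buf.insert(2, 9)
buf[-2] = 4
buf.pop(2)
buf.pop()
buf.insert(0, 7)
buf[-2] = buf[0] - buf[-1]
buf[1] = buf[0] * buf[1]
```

[3, 12]

pop(0) removes 5 → [4, 9]
insert 9 at 2 → [4, 9, 9]
buf[-2] = 4 → [4, 4, 9]
pop(2) removes 9 → [4, 4]
pop() removes 4 → [4]
insert 7 at 0 → [7, 4]
buf[-2] = buf[0]-buf[-1] = 7-4 = 3 → [3, 4]
buf[1] = buf[0]*buf[1] = 3*4 = 12 → [3, 12]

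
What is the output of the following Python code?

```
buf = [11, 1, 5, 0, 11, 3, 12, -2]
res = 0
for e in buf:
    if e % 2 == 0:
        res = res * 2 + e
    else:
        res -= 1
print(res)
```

-10

e=11: not even, res = 0-1 = -1
e=1: not even, res = (-1)-1 = -2
e=5: not even, res = (-2)-1 = -3
e=0: even, res = (-3)*2+0 = -6
e=11: not even, res = (-6)-1 = -7
e=3: not even, res = (-7)-1 = -8
e=12: even, res = (-8)*2+12 = -4
e=-2: even, res = (-4)*2+(-2) = -10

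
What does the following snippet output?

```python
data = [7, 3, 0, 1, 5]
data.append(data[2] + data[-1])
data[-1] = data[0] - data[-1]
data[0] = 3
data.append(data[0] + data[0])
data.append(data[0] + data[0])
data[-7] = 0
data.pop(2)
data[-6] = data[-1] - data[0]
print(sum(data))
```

26

append data[2]+data[-1] = 0+5 = 5 → [7, 3, 0, 1, 5, 5]
data[-1] = data[0]-data[-1] = 7-5 = 2 → [7, 3, 0, 1, 5, 2]
data[0] = 3 → [3, 3, 0, 1, 5, 2]
append data[0]+data[0] = 3+3 = 6 → [3, 3, 0, 1, 5, 2, 6]
append data[0]+data[0] = 3+3 = 6 → [3, 3, 0, 1, 5, 2, 6, 6]
data[-7] = 0 → [3, 0, 0, 1, 5, 2, 6, 6]
pop(2) removes 0 → [3, 0, 1, 5, 2, 6, 6]
data[-6] = data[-1]-data[0] = 6-3 = 3 → [3, 3, 1, 5, 2, 6, 6]
sum = 26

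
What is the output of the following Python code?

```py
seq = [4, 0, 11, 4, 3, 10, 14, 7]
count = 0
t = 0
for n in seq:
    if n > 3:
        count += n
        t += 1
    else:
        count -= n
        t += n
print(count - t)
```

38

n=4: >3, count = 0+4 = 4; t=1
n=0: not >3, count = 4-0 = 4; t=1
n=11: >3, count = 4+11 = 15; t=2
n=4: >3, count = 15+4 = 19; t=3
n=3: not >3, count = 19-3 = 16; t=6
n=10: >3, count = 16+10 = 26; t=7
n=14: >3, count = 26+14 = 40; t=8
n=7: >3, count = 40+7 = 47; t=9
count-t = 47-9 = 38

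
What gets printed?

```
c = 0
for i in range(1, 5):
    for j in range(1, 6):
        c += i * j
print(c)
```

i=1,j=1: c = 0+1 = 1
i=1,j=2: c = 1+2 = 3
i=1,j=3: c = 3+3 = 6
i=1,j=4: c = 6+4 = 10
i=1,j=5: c = 10+5 = 15
i=2,j=1: c = 15+2 = 17
i=2,j=2: c = 17+4 = 21
i=2,j=3: c = 21+6 = 27
i=2,j=4: c = 27+8 = 35
i=2,j=5: c = 35+10 = 45
i=3,j=1: c = 45+3 = 48
i=3,j=2: c = 48+6 = 54
i=3,j=3: c = 54+9 = 63
i=3,j=4: c = 63+12 = 75
i=3,j=5: c = 75+15 = 90
i=4,j=1: c = 90+4 = 94
i=4,j=2: c = 94+8 = 102
i=4,j=3: c = 102+12 = 114
i=4,j=4: c = 114+16 = 130
i=4,j=5: c = 130+20 = 150

150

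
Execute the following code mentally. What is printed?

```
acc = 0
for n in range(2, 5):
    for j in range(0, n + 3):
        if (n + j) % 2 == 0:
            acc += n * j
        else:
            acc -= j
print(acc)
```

n=2,j=0: even sum, acc = 0+0 = 0
n=2,j=1: odd sum, acc = 0-1 = -1
n=2,j=2: even sum, acc = (-1)+4 = 3
n=2,j=3: odd sum, acc = 3-3 = 0
n=2,j=4: even sum, acc = 0+8 = 8
n=3,j=0: odd sum, acc = 8-0 = 8
n=3,j=1: even sum, acc = 8+3 = 11
n=3,j=2: odd sum, acc = 11-2 = 9
n=3,j=3: even sum, acc = 9+9 = 18
n=3,j=4: odd sum, acc = 18-4 = 14
n=3,j=5: even sum, acc = 14+15 = 29
n=4,j=0: even sum, acc = 29+0 = 29
n=4,j=1: odd sum, acc = 29-1 = 28
n=4,j=2: even sum, acc = 28+8 = 36
n=4,j=3: odd sum, acc = 36-3 = 33
n=4,j=4: even sum, acc = 33+16 = 49
n=4,j=5: odd sum, acc = 49-5 = 44
n=4,j=6: even sum, acc = 44+24 = 68

68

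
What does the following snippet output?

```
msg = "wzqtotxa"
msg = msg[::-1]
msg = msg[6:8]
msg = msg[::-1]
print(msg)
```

reverse → 'axtotqzw'
slice [6:8] → 'zw'
reverse → 'wz'

wz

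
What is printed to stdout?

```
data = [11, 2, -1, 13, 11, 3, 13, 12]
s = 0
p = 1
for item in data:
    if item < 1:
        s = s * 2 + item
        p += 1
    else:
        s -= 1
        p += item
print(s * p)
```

-670

item=11: not <1, s = 0-1 = -1; p=12
item=2: not <1, s = (-1)-1 = -2; p=14
item=-1: <1, s = (-2)*2+(-1) = -5; p=15
item=13: not <1, s = (-5)-1 = -6; p=28
item=11: not <1, s = (-6)-1 = -7; p=39
item=3: not <1, s = (-7)-1 = -8; p=42
item=13: not <1, s = (-8)-1 = -9; p=55
item=12: not <1, s = (-9)-1 = -10; p=67
s*p = (-10)*67 = -670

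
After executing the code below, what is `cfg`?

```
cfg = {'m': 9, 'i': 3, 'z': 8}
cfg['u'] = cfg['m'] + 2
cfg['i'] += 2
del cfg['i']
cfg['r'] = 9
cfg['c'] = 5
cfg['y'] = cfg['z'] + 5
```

cfg['u'] = cfg['m']+2 = 11 → {'m': 9, 'i': 3, 'z': 8, 'u': 11}
cfg['i'] = 3+2 = 5 → {'m': 9, 'i': 5, 'z': 8, 'u': 11}
del 'i' → {'m': 9, 'z': 8, 'u': 11}
cfg['r'] = 9 → {'m': 9, 'z': 8, 'u': 11, 'r': 9}
cfg['c'] = 5 → {'m': 9, 'z': 8, 'u': 11, 'r': 9, 'c': 5}
cfg['y'] = cfg['z']+5 = 13 → {'m': 9, 'z': 8, 'u': 11, 'r': 9, 'c': 5, 'y': 13}

{'m': 9, 'z': 8, 'u': 11, 'r': 9, 'c': 5, 'y': 13}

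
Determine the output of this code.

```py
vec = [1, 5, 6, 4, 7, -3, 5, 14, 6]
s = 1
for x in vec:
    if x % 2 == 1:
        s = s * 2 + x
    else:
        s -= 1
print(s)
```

97

x=1: odd, s = 1*2+1 = 3
x=5: odd, s = 3*2+5 = 11
x=6: not odd, s = 11-1 = 10
x=4: not odd, s = 10-1 = 9
x=7: odd, s = 9*2+7 = 25
x=-3: odd, s = 25*2+(-3) = 47
x=5: odd, s = 47*2+5 = 99
x=14: not odd, s = 99-1 = 98
x=6: not odd, s = 98-1 = 97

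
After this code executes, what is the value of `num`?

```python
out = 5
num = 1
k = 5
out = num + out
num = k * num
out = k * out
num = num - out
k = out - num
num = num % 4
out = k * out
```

out = 1+5 = 6
num = 5*1 = 5
out = 5*6 = 30
num = 5-30 = -25
k = 30-(-25) = 55
num = (-25)%4 = 3
out = 55*30 = 1650

3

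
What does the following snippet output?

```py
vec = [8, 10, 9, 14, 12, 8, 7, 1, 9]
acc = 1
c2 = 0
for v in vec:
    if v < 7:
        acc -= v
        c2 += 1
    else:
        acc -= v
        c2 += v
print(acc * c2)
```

-6006

v=8: not <7, acc = 1-8 = -7; c2=8
v=10: not <7, acc = (-7)-10 = -17; c2=18
v=9: not <7, acc = (-17)-9 = -26; c2=27
v=14: not <7, acc = (-26)-14 = -40; c2=41
v=12: not <7, acc = (-40)-12 = -52; c2=53
v=8: not <7, acc = (-52)-8 = -60; c2=61
v=7: not <7, acc = (-60)-7 = -67; c2=68
v=1: <7, acc = (-67)-1 = -68; c2=69
v=9: not <7, acc = (-68)-9 = -77; c2=78
acc*c2 = (-77)*78 = -6006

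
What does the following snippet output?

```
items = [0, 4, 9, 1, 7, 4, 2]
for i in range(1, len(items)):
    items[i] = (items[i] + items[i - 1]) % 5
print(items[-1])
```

i=1: items[1] = (4+0)%5 = 4 → [0, 4, 9, 1, 7, 4, 2]
i=2: items[2] = (9+4)%5 = 3 → [0, 4, 3, 1, 7, 4, 2]
i=3: items[3] = (1+3)%5 = 4 → [0, 4, 3, 4, 7, 4, 2]
i=4: items[4] = (7+4)%5 = 1 → [0, 4, 3, 4, 1, 4, 2]
i=5: items[5] = (4+1)%5 = 0 → [0, 4, 3, 4, 1, 0, 2]
i=6: items[6] = (2+0)%5 = 2 → [0, 4, 3, 4, 1, 0, 2]

2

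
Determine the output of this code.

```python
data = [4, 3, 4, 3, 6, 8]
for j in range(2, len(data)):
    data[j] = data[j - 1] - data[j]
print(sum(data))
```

-26

j=2: data[2] = 3-4 = -1 → [4, 3, -1, 3, 6, 8]
j=3: data[3] = (-1)-3 = -4 → [4, 3, -1, -4, 6, 8]
j=4: data[4] = (-4)-6 = -10 → [4, 3, -1, -4, -10, 8]
j=5: data[5] = (-10)-8 = -18 → [4, 3, -1, -4, -10, -18]
sum = -26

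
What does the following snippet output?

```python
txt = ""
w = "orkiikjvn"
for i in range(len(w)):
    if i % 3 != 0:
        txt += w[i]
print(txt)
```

i=0: skip
i=1: add 'r' → 'r'
i=2: add 'k' → 'rk'
i=3: skip
i=4: add 'i' → 'rki'
i=5: add 'k' → 'rkik'
i=6: skip
i=7: add 'v' → 'rkikv'
i=8: add 'n' → 'rkikvn'

rkikvn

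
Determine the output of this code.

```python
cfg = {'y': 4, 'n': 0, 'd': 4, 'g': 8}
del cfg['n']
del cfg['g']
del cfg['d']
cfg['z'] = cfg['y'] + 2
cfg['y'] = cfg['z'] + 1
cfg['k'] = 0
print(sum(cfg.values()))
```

13

del 'n' → {'y': 4, 'd': 4, 'g': 8}
del 'g' → {'y': 4, 'd': 4}
del 'd' → {'y': 4}
cfg['z'] = cfg['y']+2 = 6 → {'y': 4, 'z': 6}
cfg['y'] = cfg['z']+1 = 7 → {'y': 7, 'z': 6}
cfg['k'] = 0 → {'y': 7, 'z': 6, 'k': 0}
sum of values = 13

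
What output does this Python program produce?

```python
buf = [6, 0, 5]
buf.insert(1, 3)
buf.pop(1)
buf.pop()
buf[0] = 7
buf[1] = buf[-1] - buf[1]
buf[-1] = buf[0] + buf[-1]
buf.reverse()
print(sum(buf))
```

14

insert 3 at 1 → [6, 3, 0, 5]
pop(1) removes 3 → [6, 0, 5]
pop() removes 5 → [6, 0]
buf[0] = 7 → [7, 0]
buf[1] = buf[-1]-buf[1] = 0-0 = 0 → [7, 0]
buf[-1] = buf[0]+buf[-1] = 7+0 = 7 → [7, 7]
reverse → [7, 7]
sum = 14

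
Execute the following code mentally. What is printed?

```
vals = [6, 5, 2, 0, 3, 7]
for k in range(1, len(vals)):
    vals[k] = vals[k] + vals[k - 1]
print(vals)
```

k=1: vals[1] = 5+6 = 11 → [6, 11, 2, 0, 3, 7]
k=2: vals[2] = 2+11 = 13 → [6, 11, 13, 0, 3, 7]
k=3: vals[3] = 0+13 = 13 → [6, 11, 13, 13, 3, 7]
k=4: vals[4] = 3+13 = 16 → [6, 11, 13, 13, 16, 7]
k=5: vals[5] = 7+16 = 23 → [6, 11, 13, 13, 16, 23]

[6, 11, 13, 13, 16, 23]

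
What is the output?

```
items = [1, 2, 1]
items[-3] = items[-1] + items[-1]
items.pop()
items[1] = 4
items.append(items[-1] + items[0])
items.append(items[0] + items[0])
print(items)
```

[2, 4, 6, 4]

items[-3] = items[-1]+items[-1] = 1+1 = 2 → [2, 2, 1]
pop() removes 1 → [2, 2]
items[1] = 4 → [2, 4]
append items[-1]+items[0] = 4+2 = 6 → [2, 4, 6]
append items[0]+items[0] = 2+2 = 4 → [2, 4, 6, 4]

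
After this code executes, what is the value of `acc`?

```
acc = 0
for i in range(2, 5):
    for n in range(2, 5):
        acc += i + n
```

54

i=2,n=2: acc = 0+4 = 4
i=2,n=3: acc = 4+5 = 9
i=2,n=4: acc = 9+6 = 15
i=3,n=2: acc = 15+5 = 20
i=3,n=3: acc = 20+6 = 26
i=3,n=4: acc = 26+7 = 33
i=4,n=2: acc = 33+6 = 39
i=4,n=3: acc = 39+7 = 46
i=4,n=4: acc = 46+8 = 54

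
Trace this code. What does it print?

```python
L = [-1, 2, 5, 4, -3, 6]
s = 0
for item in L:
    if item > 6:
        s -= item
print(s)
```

0

item=-1: not >6
item=2: not >6
item=5: not >6
item=4: not >6
item=-3: not >6
item=6: not >6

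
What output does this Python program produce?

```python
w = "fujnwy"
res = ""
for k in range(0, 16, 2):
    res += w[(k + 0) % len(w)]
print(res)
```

fjwfjwfj

k=0: add w[0]='f' → 'f'
k=2: add w[2]='j' → 'fj'
k=4: add w[4]='w' → 'fjw'
k=6: add w[0]='f' → 'fjwf'
k=8: add w[2]='j' → 'fjwfj'
k=10: add w[4]='w' → 'fjwfjw'
k=12: add w[0]='f' → 'fjwfjwf'
k=14: add w[2]='j' → 'fjwfjwfj'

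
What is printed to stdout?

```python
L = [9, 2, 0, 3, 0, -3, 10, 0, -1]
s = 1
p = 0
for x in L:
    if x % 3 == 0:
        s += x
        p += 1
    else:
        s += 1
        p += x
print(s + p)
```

30

x=9: %3==0, s = 1+9 = 10; p=1
x=2: not %3==0, s = 10+1 = 11; p=3
x=0: %3==0, s = 11+0 = 11; p=4
x=3: %3==0, s = 11+3 = 14; p=5
x=0: %3==0, s = 14+0 = 14; p=6
x=-3: %3==0, s = 14+(-3) = 11; p=7
x=10: not %3==0, s = 11+1 = 12; p=17
x=0: %3==0, s = 12+0 = 12; p=18
x=-1: not %3==0, s = 12+1 = 13; p=17
s+p = 13+17 = 30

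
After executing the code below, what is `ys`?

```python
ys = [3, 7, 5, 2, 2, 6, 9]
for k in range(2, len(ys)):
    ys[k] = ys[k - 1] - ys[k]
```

[3, 7, 2, 0, -2, -8, -17]

k=2: ys[2] = 7-5 = 2 → [3, 7, 2, 2, 2, 6, 9]
k=3: ys[3] = 2-2 = 0 → [3, 7, 2, 0, 2, 6, 9]
k=4: ys[4] = 0-2 = -2 → [3, 7, 2, 0, -2, 6, 9]
k=5: ys[5] = (-2)-6 = -8 → [3, 7, 2, 0, -2, -8, 9]
k=6: ys[6] = (-8)-9 = -17 → [3, 7, 2, 0, -2, -8, -17]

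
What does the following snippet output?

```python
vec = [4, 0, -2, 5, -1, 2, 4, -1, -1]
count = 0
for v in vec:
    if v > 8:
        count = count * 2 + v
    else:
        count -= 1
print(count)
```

-9

v=4: not >8, count = 0-1 = -1
v=0: not >8, count = (-1)-1 = -2
v=-2: not >8, count = (-2)-1 = -3
v=5: not >8, count = (-3)-1 = -4
v=-1: not >8, count = (-4)-1 = -5
v=2: not >8, count = (-5)-1 = -6
v=4: not >8, count = (-6)-1 = -7
v=-1: not >8, count = (-7)-1 = -8
v=-1: not >8, count = (-8)-1 = -9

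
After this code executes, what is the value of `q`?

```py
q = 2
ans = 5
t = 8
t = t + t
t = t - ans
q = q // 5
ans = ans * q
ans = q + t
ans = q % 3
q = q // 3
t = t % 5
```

t = 8+8 = 16
t = 16-5 = 11
q = 2//5 = 0
ans = 5*0 = 0
ans = 0+11 = 11
ans = 0%3 = 0
q = 0//3 = 0
t = 11%5 = 1

0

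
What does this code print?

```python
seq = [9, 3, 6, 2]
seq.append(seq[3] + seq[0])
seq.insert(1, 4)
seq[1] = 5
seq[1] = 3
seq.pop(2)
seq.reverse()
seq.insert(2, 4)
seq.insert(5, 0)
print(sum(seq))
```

append seq[3]+seq[0] = 2+9 = 11 → [9, 3, 6, 2, 11]
insert 4 at 1 → [9, 4, 3, 6, 2, 11]
seq[1] = 5 → [9, 5, 3, 6, 2, 11]
seq[1] = 3 → [9, 3, 3, 6, 2, 11]
pop(2) removes 3 → [9, 3, 6, 2, 11]
reverse → [11, 2, 6, 3, 9]
insert 4 at 2 → [11, 2, 4, 6, 3, 9]
insert 0 at 5 → [11, 2, 4, 6, 3, 0, 9]
sum = 35

35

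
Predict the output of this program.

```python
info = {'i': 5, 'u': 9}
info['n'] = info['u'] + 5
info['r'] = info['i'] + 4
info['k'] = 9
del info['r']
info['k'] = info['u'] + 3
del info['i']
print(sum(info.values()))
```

info['n'] = info['u']+5 = 14 → {'i': 5, 'u': 9, 'n': 14}
info['r'] = info['i']+4 = 9 → {'i': 5, 'u': 9, 'n': 14, 'r': 9}
info['k'] = 9 → {'i': 5, 'u': 9, 'n': 14, 'r': 9, 'k': 9}
del 'r' → {'i': 5, 'u': 9, 'n': 14, 'k': 9}
info['k'] = info['u']+3 = 12 → {'i': 5, 'u': 9, 'n': 14, 'k': 12}
del 'i' → {'u': 9, 'n': 14, 'k': 12}
sum of values = 35

35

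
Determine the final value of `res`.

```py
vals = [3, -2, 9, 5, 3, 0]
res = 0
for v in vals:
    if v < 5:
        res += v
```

4

v=3: <5, res = 0+3 = 3
v=-2: <5, res = 3+(-2) = 1
v=9: not <5
v=5: not <5
v=3: <5, res = 1+3 = 4
v=0: <5, res = 4+0 = 4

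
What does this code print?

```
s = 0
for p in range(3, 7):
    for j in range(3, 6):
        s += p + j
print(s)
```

p=3,j=3: s = 0+6 = 6
p=3,j=4: s = 6+7 = 13
p=3,j=5: s = 13+8 = 21
p=4,j=3: s = 21+7 = 28
p=4,j=4: s = 28+8 = 36
p=4,j=5: s = 36+9 = 45
p=5,j=3: s = 45+8 = 53
p=5,j=4: s = 53+9 = 62
p=5,j=5: s = 62+10 = 72
p=6,j=3: s = 72+9 = 81
p=6,j=4: s = 81+10 = 91
p=6,j=5: s = 91+11 = 102

102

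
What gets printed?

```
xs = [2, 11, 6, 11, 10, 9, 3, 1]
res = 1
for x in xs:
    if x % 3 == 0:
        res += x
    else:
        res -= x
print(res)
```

-16

x=2: not %3==0, res = 1-2 = -1
x=11: not %3==0, res = (-1)-11 = -12
x=6: %3==0, res = (-12)+6 = -6
x=11: not %3==0, res = (-6)-11 = -17
x=10: not %3==0, res = (-17)-10 = -27
x=9: %3==0, res = (-27)+9 = -18
x=3: %3==0, res = (-18)+3 = -15
x=1: not %3==0, res = (-15)-1 = -16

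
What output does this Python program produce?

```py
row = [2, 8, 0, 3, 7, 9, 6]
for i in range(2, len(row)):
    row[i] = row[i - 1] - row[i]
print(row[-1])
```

-17

i=2: row[2] = 8-0 = 8 → [2, 8, 8, 3, 7, 9, 6]
i=3: row[3] = 8-3 = 5 → [2, 8, 8, 5, 7, 9, 6]
i=4: row[4] = 5-7 = -2 → [2, 8, 8, 5, -2, 9, 6]
i=5: row[5] = (-2)-9 = -11 → [2, 8, 8, 5, -2, -11, 6]
i=6: row[6] = (-11)-6 = -17 → [2, 8, 8, 5, -2, -11, -17]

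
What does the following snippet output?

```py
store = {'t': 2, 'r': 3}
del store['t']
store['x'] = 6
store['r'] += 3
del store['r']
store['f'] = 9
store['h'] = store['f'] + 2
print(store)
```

{'x': 6, 'f': 9, 'h': 11}

del 't' → {'r': 3}
store['x'] = 6 → {'r': 3, 'x': 6}
store['r'] = 3+3 = 6 → {'r': 6, 'x': 6}
del 'r' → {'x': 6}
store['f'] = 9 → {'x': 6, 'f': 9}
store['h'] = store['f']+2 = 11 → {'x': 6, 'f': 9, 'h': 11}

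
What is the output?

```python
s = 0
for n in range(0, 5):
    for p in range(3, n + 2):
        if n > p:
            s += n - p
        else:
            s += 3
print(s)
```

n=2,p=3: not 2>3, s = 0+3 = 3
n=3,p=3: not 3>3, s = 3+3 = 6
n=3,p=4: not 3>4, s = 6+3 = 9
n=4,p=3: 4>3, s = 9+1 = 10
n=4,p=4: not 4>4, s = 10+3 = 13
n=4,p=5: not 4>5, s = 13+3 = 16

16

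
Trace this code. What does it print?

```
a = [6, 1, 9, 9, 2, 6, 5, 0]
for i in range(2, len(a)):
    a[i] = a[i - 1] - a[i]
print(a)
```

i=2: a[2] = 1-9 = -8 → [6, 1, -8, 9, 2, 6, 5, 0]
i=3: a[3] = (-8)-9 = -17 → [6, 1, -8, -17, 2, 6, 5, 0]
i=4: a[4] = (-17)-2 = -19 → [6, 1, -8, -17, -19, 6, 5, 0]
i=5: a[5] = (-19)-6 = -25 → [6, 1, -8, -17, -19, -25, 5, 0]
i=6: a[6] = (-25)-5 = -30 → [6, 1, -8, -17, -19, -25, -30, 0]
i=7: a[7] = (-30)-0 = -30 → [6, 1, -8, -17, -19, -25, -30, -30]

[6, 1, -8, -17, -19, -25, -30, -30]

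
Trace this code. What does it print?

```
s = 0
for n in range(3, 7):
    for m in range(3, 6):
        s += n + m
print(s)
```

n=3,m=3: s = 0+6 = 6
n=3,m=4: s = 6+7 = 13
n=3,m=5: s = 13+8 = 21
n=4,m=3: s = 21+7 = 28
n=4,m=4: s = 28+8 = 36
n=4,m=5: s = 36+9 = 45
n=5,m=3: s = 45+8 = 53
n=5,m=4: s = 53+9 = 62
n=5,m=5: s = 62+10 = 72
n=6,m=3: s = 72+9 = 81
n=6,m=4: s = 81+10 = 91
n=6,m=5: s = 91+11 = 102

102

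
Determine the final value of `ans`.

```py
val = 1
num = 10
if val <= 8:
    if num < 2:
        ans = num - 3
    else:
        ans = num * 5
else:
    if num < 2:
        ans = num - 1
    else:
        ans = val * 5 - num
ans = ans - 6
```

val=1, num=10
val <= 8 is True; num < 2 is False
→ ans = num * 5 = 50
ans = 50-6 = 44

44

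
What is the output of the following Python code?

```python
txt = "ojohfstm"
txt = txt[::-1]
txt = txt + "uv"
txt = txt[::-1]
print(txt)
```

reverse → 'mtsfhojo'
+ 'uv' → 'mtsfhojouv'
reverse → 'vuojohfstm'

vuojohfstm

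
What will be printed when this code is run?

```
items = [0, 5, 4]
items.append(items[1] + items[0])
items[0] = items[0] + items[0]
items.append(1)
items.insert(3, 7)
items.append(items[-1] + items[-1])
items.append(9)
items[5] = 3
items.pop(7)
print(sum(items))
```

append items[1]+items[0] = 5+0 = 5 → [0, 5, 4, 5]
items[0] = items[0]+items[0] = 0+0 = 0 → [0, 5, 4, 5]
append 1 → [0, 5, 4, 5, 1]
insert 7 at 3 → [0, 5, 4, 7, 5, 1]
append items[-1]+items[-1] = 1+1 = 2 → [0, 5, 4, 7, 5, 1, 2]
append 9 → [0, 5, 4, 7, 5, 1, 2, 9]
items[5] = 3 → [0, 5, 4, 7, 5, 3, 2, 9]
pop(7) removes 9 → [0, 5, 4, 7, 5, 3, 2]
sum = 26

26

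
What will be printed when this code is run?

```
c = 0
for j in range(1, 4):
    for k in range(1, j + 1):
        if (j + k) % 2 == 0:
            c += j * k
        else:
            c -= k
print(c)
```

j=1,k=1: even sum, c = 0+1 = 1
j=2,k=1: odd sum, c = 1-1 = 0
j=2,k=2: even sum, c = 0+4 = 4
j=3,k=1: even sum, c = 4+3 = 7
j=3,k=2: odd sum, c = 7-2 = 5
j=3,k=3: even sum, c = 5+9 = 14

14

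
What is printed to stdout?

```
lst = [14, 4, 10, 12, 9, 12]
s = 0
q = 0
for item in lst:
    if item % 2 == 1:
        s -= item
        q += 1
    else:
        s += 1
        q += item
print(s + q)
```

item=14: not odd, s = 0+1 = 1; q=14
item=4: not odd, s = 1+1 = 2; q=18
item=10: not odd, s = 2+1 = 3; q=28
item=12: not odd, s = 3+1 = 4; q=40
item=9: odd, s = 4-9 = -5; q=41
item=12: not odd, s = (-5)+1 = -4; q=53
s+q = (-4)+53 = 49

49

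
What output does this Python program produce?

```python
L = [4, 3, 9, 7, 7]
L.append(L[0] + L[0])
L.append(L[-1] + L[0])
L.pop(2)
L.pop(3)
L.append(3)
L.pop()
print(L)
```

append L[0]+L[0] = 4+4 = 8 → [4, 3, 9, 7, 7, 8]
append L[-1]+L[0] = 8+4 = 12 → [4, 3, 9, 7, 7, 8, 12]
pop(2) removes 9 → [4, 3, 7, 7, 8, 12]
pop(3) removes 7 → [4, 3, 7, 8, 12]
append 3 → [4, 3, 7, 8, 12, 3]
pop() removes 3 → [4, 3, 7, 8, 12]

[4, 3, 7, 8, 12]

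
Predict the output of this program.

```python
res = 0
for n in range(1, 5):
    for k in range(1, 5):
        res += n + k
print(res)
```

80

n=1,k=1: res = 0+2 = 2
n=1,k=2: res = 2+3 = 5
n=1,k=3: res = 5+4 = 9
n=1,k=4: res = 9+5 = 14
n=2,k=1: res = 14+3 = 17
n=2,k=2: res = 17+4 = 21
n=2,k=3: res = 21+5 = 26
n=2,k=4: res = 26+6 = 32
n=3,k=1: res = 32+4 = 36
n=3,k=2: res = 36+5 = 41
n=3,k=3: res = 41+6 = 47
n=3,k=4: res = 47+7 = 54
n=4,k=1: res = 54+5 = 59
n=4,k=2: res = 59+6 = 65
n=4,k=3: res = 65+7 = 72
n=4,k=4: res = 72+8 = 80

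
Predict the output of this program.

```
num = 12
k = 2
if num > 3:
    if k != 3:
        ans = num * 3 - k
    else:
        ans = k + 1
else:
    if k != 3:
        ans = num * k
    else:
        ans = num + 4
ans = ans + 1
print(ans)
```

num=12, k=2
num > 3 is True; k != 3 is True
→ ans = num * 3 - k = 34
ans = 34+1 = 35

35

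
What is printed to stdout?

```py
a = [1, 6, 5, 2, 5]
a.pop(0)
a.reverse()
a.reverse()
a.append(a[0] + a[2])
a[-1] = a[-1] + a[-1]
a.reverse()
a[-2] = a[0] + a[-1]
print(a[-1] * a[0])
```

96

pop(0) removes 1 → [6, 5, 2, 5]
reverse → [5, 2, 5, 6]
reverse → [6, 5, 2, 5]
append a[0]+a[2] = 6+2 = 8 → [6, 5, 2, 5, 8]
a[-1] = a[-1]+a[-1] = 8+8 = 16 → [6, 5, 2, 5, 16]
reverse → [16, 5, 2, 5, 6]
a[-2] = a[0]+a[-1] = 16+6 = 22 → [16, 5, 2, 22, 6]
a[-1]*a[0] = 6*16 = 96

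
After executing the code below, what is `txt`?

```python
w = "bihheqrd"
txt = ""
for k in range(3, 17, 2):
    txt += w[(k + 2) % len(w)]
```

k=3: add w[5]='q' → 'q'
k=5: add w[7]='d' → 'qd'
k=7: add w[1]='i' → 'qdi'
k=9: add w[3]='h' → 'qdih'
k=11: add w[5]='q' → 'qdihq'
k=13: add w[7]='d' → 'qdihqd'
k=15: add w[1]='i' → 'qdihqdi'

'qdihqdi'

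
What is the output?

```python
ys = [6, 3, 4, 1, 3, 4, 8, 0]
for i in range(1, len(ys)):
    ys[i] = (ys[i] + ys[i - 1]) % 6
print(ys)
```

i=1: ys[1] = (3+6)%6 = 3 → [6, 3, 4, 1, 3, 4, 8, 0]
i=2: ys[2] = (4+3)%6 = 1 → [6, 3, 1, 1, 3, 4, 8, 0]
i=3: ys[3] = (1+1)%6 = 2 → [6, 3, 1, 2, 3, 4, 8, 0]
i=4: ys[4] = (3+2)%6 = 5 → [6, 3, 1, 2, 5, 4, 8, 0]
i=5: ys[5] = (4+5)%6 = 3 → [6, 3, 1, 2, 5, 3, 8, 0]
i=6: ys[6] = (8+3)%6 = 5 → [6, 3, 1, 2, 5, 3, 5, 0]
i=7: ys[7] = (0+5)%6 = 5 → [6, 3, 1, 2, 5, 3, 5, 5]

[6, 3, 1, 2, 5, 3, 5, 5]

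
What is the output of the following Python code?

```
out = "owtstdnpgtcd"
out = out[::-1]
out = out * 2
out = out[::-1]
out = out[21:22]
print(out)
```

t

reverse → 'dctgpndtstwo'
repeat ×2 → 'dctgpndtstwodctgpndtstwo'
reverse → 'owtstdnpgtcdowtstdnpgtcd'
slice [21:22] → 't'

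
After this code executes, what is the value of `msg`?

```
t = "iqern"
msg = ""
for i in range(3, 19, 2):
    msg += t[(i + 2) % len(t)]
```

'ienqrien'

i=3: add t[0]='i' → 'i'
i=5: add t[2]='e' → 'ie'
i=7: add t[4]='n' → 'ien'
i=9: add t[1]='q' → 'ienq'
i=11: add t[3]='r' → 'ienqr'
i=13: add t[0]='i' → 'ienqri'
i=15: add t[2]='e' → 'ienqrie'
i=17: add t[4]='n' → 'ienqrien'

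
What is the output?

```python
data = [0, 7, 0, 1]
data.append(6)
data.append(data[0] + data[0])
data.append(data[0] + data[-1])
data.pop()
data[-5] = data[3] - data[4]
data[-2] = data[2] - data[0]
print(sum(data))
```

append 6 → [0, 7, 0, 1, 6]
append data[0]+data[0] = 0+0 = 0 → [0, 7, 0, 1, 6, 0]
append data[0]+data[-1] = 0+0 = 0 → [0, 7, 0, 1, 6, 0, 0]
pop() removes 0 → [0, 7, 0, 1, 6, 0]
data[-5] = data[3]-data[4] = 1-6 = -5 → [0, -5, 0, 1, 6, 0]
data[-2] = data[2]-data[0] = 0-0 = 0 → [0, -5, 0, 1, 0, 0]
sum = -4

-4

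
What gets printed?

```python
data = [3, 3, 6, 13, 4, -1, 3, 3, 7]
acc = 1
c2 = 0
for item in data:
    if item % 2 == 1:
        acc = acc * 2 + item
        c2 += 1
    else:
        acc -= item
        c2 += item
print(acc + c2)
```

item=3: odd, acc = 1*2+3 = 5; c2=1
item=3: odd, acc = 5*2+3 = 13; c2=2
item=6: not odd, acc = 13-6 = 7; c2=8
item=13: odd, acc = 7*2+13 = 27; c2=9
item=4: not odd, acc = 27-4 = 23; c2=13
item=-1: odd, acc = 23*2+(-1) = 45; c2=14
item=3: odd, acc = 45*2+3 = 93; c2=15
item=3: odd, acc = 93*2+3 = 189; c2=16
item=7: odd, acc = 189*2+7 = 385; c2=17
acc+c2 = 385+17 = 402

402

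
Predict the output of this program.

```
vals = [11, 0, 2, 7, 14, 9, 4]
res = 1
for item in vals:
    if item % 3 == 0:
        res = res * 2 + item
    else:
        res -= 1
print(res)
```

2

item=11: not %3==0, res = 1-1 = 0
item=0: %3==0, res = 0*2+0 = 0
item=2: not %3==0, res = 0-1 = -1
item=7: not %3==0, res = (-1)-1 = -2
item=14: not %3==0, res = (-2)-1 = -3
item=9: %3==0, res = (-3)*2+9 = 3
item=4: not %3==0, res = 3-1 = 2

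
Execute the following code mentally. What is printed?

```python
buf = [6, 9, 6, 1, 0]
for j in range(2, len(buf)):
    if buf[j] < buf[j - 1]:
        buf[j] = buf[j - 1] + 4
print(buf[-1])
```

j=2: 6<9, buf[2] = 9+4 = 13 → [6, 9, 13, 1, 0]
j=3: 1<13, buf[3] = 13+4 = 17 → [6, 9, 13, 17, 0]
j=4: 0<17, buf[4] = 17+4 = 21 → [6, 9, 13, 17, 21]

21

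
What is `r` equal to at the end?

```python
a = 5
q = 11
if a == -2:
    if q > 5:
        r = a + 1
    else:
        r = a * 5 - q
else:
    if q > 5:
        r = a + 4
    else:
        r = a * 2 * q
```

9

a=5, q=11
a == -2 is False; q > 5 is True
→ r = a + 4 = 9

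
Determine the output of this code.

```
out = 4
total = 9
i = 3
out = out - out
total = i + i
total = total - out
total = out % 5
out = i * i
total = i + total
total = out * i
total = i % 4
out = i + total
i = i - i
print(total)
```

out = 4-4 = 0
total = 3+3 = 6
total = 6-0 = 6
total = 0%5 = 0
out = 3*3 = 9
total = 3+0 = 3
total = 9*3 = 27
total = 3%4 = 3
out = 3+3 = 6
i = 3-3 = 0

3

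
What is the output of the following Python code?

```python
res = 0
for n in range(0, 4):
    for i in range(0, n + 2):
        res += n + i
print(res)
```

n=0,i=0: res = 0+0 = 0
n=0,i=1: res = 0+1 = 1
n=1,i=0: res = 1+1 = 2
n=1,i=1: res = 2+2 = 4
n=1,i=2: res = 4+3 = 7
n=2,i=0: res = 7+2 = 9
n=2,i=1: res = 9+3 = 12
n=2,i=2: res = 12+4 = 16
n=2,i=3: res = 16+5 = 21
n=3,i=0: res = 21+3 = 24
n=3,i=1: res = 24+4 = 28
n=3,i=2: res = 28+5 = 33
n=3,i=3: res = 33+6 = 39
n=3,i=4: res = 39+7 = 46

46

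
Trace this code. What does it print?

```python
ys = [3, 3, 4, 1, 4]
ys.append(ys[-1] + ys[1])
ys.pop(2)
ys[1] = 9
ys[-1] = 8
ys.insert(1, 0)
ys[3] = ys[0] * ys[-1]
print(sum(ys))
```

append ys[-1]+ys[1] = 4+3 = 7 → [3, 3, 4, 1, 4, 7]
pop(2) removes 4 → [3, 3, 1, 4, 7]
ys[1] = 9 → [3, 9, 1, 4, 7]
ys[-1] = 8 → [3, 9, 1, 4, 8]
insert 0 at 1 → [3, 0, 9, 1, 4, 8]
ys[3] = ys[0]*ys[-1] = 3*8 = 24 → [3, 0, 9, 24, 4, 8]
sum = 48

48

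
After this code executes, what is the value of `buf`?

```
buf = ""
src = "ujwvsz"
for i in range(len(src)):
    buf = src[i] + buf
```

i=0: prepend 'u' → 'u'
i=1: prepend 'j' → 'ju'
i=2: prepend 'w' → 'wju'
i=3: prepend 'v' → 'vwju'
i=4: prepend 's' → 'svwju'
i=5: prepend 'z' → 'zsvwju'

'zsvwju'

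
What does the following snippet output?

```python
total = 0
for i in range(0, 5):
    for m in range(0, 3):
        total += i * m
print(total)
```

i=0,m=0: total = 0+0 = 0
i=0,m=1: total = 0+0 = 0
i=0,m=2: total = 0+0 = 0
i=1,m=0: total = 0+0 = 0
i=1,m=1: total = 0+1 = 1
i=1,m=2: total = 1+2 = 3
i=2,m=0: total = 3+0 = 3
i=2,m=1: total = 3+2 = 5
i=2,m=2: total = 5+4 = 9
i=3,m=0: total = 9+0 = 9
i=3,m=1: total = 9+3 = 12
i=3,m=2: total = 12+6 = 18
i=4,m=0: total = 18+0 = 18
i=4,m=1: total = 18+4 = 22
i=4,m=2: total = 22+8 = 30

30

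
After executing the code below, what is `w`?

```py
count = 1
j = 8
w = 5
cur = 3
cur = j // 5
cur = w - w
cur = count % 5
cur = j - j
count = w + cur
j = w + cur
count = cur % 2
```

5

cur = 8//5 = 1
cur = 5-5 = 0
cur = 1%5 = 1
cur = 8-8 = 0
count = 5+0 = 5
j = 5+0 = 5
count = 0%2 = 0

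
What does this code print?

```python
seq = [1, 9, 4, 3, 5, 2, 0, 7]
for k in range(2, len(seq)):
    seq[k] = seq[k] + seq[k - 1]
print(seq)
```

[1, 9, 13, 16, 21, 23, 23, 30]

k=2: seq[2] = 4+9 = 13 → [1, 9, 13, 3, 5, 2, 0, 7]
k=3: seq[3] = 3+13 = 16 → [1, 9, 13, 16, 5, 2, 0, 7]
k=4: seq[4] = 5+16 = 21 → [1, 9, 13, 16, 21, 2, 0, 7]
k=5: seq[5] = 2+21 = 23 → [1, 9, 13, 16, 21, 23, 0, 7]
k=6: seq[6] = 0+23 = 23 → [1, 9, 13, 16, 21, 23, 23, 7]
k=7: seq[7] = 7+23 = 30 → [1, 9, 13, 16, 21, 23, 23, 30]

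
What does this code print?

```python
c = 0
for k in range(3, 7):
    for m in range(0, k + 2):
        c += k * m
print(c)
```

363

k=3,m=0: c = 0+0 = 0
k=3,m=1: c = 0+3 = 3
k=3,m=2: c = 3+6 = 9
k=3,m=3: c = 9+9 = 18
k=3,m=4: c = 18+12 = 30
k=4,m=0: c = 30+0 = 30
k=4,m=1: c = 30+4 = 34
k=4,m=2: c = 34+8 = 42
k=4,m=3: c = 42+12 = 54
k=4,m=4: c = 54+16 = 70
k=4,m=5: c = 70+20 = 90
k=5,m=0: c = 90+0 = 90
k=5,m=1: c = 90+5 = 95
k=5,m=2: c = 95+10 = 105
k=5,m=3: c = 105+15 = 120
k=5,m=4: c = 120+20 = 140
k=5,m=5: c = 140+25 = 165
k=5,m=6: c = 165+30 = 195
k=6,m=0: c = 195+0 = 195
k=6,m=1: c = 195+6 = 201
k=6,m=2: c = 201+12 = 213
k=6,m=3: c = 213+18 = 231
k=6,m=4: c = 231+24 = 255
k=6,m=5: c = 255+30 = 285
k=6,m=6: c = 285+36 = 321
k=6,m=7: c = 321+42 = 363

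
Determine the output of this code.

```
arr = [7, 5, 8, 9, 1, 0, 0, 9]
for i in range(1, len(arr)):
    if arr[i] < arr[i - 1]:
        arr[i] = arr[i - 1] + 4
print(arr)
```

i=1: 5<7, arr[1] = 7+4 = 11 → [7, 11, 8, 9, 1, 0, 0, 9]
i=2: 8<11, arr[2] = 11+4 = 15 → [7, 11, 15, 9, 1, 0, 0, 9]
i=3: 9<15, arr[3] = 15+4 = 19 → [7, 11, 15, 19, 1, 0, 0, 9]
i=4: 1<19, arr[4] = 19+4 = 23 → [7, 11, 15, 19, 23, 0, 0, 9]
i=5: 0<23, arr[5] = 23+4 = 27 → [7, 11, 15, 19, 23, 27, 0, 9]
i=6: 0<27, arr[6] = 27+4 = 31 → [7, 11, 15, 19, 23, 27, 31, 9]
i=7: 9<31, arr[7] = 31+4 = 35 → [7, 11, 15, 19, 23, 27, 31, 35]

[7, 11, 15, 19, 23, 27, 31, 35]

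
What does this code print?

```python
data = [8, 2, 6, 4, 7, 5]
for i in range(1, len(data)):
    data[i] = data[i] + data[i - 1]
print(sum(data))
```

113

i=1: data[1] = 2+8 = 10 → [8, 10, 6, 4, 7, 5]
i=2: data[2] = 6+10 = 16 → [8, 10, 16, 4, 7, 5]
i=3: data[3] = 4+16 = 20 → [8, 10, 16, 20, 7, 5]
i=4: data[4] = 7+20 = 27 → [8, 10, 16, 20, 27, 5]
i=5: data[5] = 5+27 = 32 → [8, 10, 16, 20, 27, 32]
sum = 113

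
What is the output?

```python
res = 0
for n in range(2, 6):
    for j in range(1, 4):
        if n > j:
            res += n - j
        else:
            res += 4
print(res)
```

31

n=2,j=1: 2>1, res = 0+1 = 1
n=2,j=2: not 2>2, res = 1+4 = 5
n=2,j=3: not 2>3, res = 5+4 = 9
n=3,j=1: 3>1, res = 9+2 = 11
n=3,j=2: 3>2, res = 11+1 = 12
n=3,j=3: not 3>3, res = 12+4 = 16
n=4,j=1: 4>1, res = 16+3 = 19
n=4,j=2: 4>2, res = 19+2 = 21
n=4,j=3: 4>3, res = 21+1 = 22
n=5,j=1: 5>1, res = 22+4 = 26
n=5,j=2: 5>2, res = 26+3 = 29
n=5,j=3: 5>3, res = 29+2 = 31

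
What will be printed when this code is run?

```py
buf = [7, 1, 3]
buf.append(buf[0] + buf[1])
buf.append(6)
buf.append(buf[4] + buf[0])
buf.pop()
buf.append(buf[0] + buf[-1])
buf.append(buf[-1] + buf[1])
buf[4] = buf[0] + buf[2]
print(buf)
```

[7, 1, 3, 8, 10, 13, 14]

append buf[0]+buf[1] = 7+1 = 8 → [7, 1, 3, 8]
append 6 → [7, 1, 3, 8, 6]
append buf[4]+buf[0] = 6+7 = 13 → [7, 1, 3, 8, 6, 13]
pop() removes 13 → [7, 1, 3, 8, 6]
append buf[0]+buf[-1] = 7+6 = 13 → [7, 1, 3, 8, 6, 13]
append buf[-1]+buf[1] = 13+1 = 14 → [7, 1, 3, 8, 6, 13, 14]
buf[4] = buf[0]+buf[2] = 7+3 = 10 → [7, 1, 3, 8, 10, 13, 14]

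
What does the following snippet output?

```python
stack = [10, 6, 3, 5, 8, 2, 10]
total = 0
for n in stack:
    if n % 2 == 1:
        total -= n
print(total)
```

-8

n=10: not odd
n=6: not odd
n=3: odd, total = 0-3 = -3
n=5: odd, total = (-3)-5 = -8
n=8: not odd
n=2: not odd
n=10: not odd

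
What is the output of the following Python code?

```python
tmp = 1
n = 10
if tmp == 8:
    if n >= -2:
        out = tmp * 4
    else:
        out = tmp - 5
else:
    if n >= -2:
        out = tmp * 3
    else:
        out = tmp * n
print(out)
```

tmp=1, n=10
tmp == 8 is False; n >= -2 is True
→ out = tmp * 3 = 3

3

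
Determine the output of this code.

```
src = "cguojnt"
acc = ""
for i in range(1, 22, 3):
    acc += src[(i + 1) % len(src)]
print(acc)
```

ungjcot

i=1: add src[2]='u' → 'u'
i=4: add src[5]='n' → 'un'
i=7: add src[1]='g' → 'ung'
i=10: add src[4]='j' → 'ungj'
i=13: add src[0]='c' → 'ungjc'
i=16: add src[3]='o' → 'ungjco'
i=19: add src[6]='t' → 'ungjcot'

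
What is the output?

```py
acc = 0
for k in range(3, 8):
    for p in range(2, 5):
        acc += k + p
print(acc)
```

k=3,p=2: acc = 0+5 = 5
k=3,p=3: acc = 5+6 = 11
k=3,p=4: acc = 11+7 = 18
k=4,p=2: acc = 18+6 = 24
k=4,p=3: acc = 24+7 = 31
k=4,p=4: acc = 31+8 = 39
k=5,p=2: acc = 39+7 = 46
k=5,p=3: acc = 46+8 = 54
k=5,p=4: acc = 54+9 = 63
k=6,p=2: acc = 63+8 = 71
k=6,p=3: acc = 71+9 = 80
k=6,p=4: acc = 80+10 = 90
k=7,p=2: acc = 90+9 = 99
k=7,p=3: acc = 99+10 = 109
k=7,p=4: acc = 109+11 = 120

120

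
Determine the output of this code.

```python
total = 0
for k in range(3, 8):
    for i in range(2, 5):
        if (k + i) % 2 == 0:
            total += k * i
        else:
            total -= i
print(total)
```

k=3,i=2: odd sum, total = 0-2 = -2
k=3,i=3: even sum, total = (-2)+9 = 7
k=3,i=4: odd sum, total = 7-4 = 3
k=4,i=2: even sum, total = 3+8 = 11
k=4,i=3: odd sum, total = 11-3 = 8
k=4,i=4: even sum, total = 8+16 = 24
k=5,i=2: odd sum, total = 24-2 = 22
k=5,i=3: even sum, total = 22+15 = 37
k=5,i=4: odd sum, total = 37-4 = 33
k=6,i=2: even sum, total = 33+12 = 45
k=6,i=3: odd sum, total = 45-3 = 42
k=6,i=4: even sum, total = 42+24 = 66
k=7,i=2: odd sum, total = 66-2 = 64
k=7,i=3: even sum, total = 64+21 = 85
k=7,i=4: odd sum, total = 85-4 = 81

81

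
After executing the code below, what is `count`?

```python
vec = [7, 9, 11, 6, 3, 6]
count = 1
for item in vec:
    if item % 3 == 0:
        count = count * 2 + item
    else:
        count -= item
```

-76

item=7: not %3==0, count = 1-7 = -6
item=9: %3==0, count = (-6)*2+9 = -3
item=11: not %3==0, count = (-3)-11 = -14
item=6: %3==0, count = (-14)*2+6 = -22
item=3: %3==0, count = (-22)*2+3 = -41
item=6: %3==0, count = (-41)*2+6 = -76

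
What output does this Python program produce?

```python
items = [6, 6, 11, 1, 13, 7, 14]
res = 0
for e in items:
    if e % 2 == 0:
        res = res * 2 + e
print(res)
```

50

e=6: even, res = 0*2+6 = 6
e=6: even, res = 6*2+6 = 18
e=11: not even
e=1: not even
e=13: not even
e=7: not even
e=14: even, res = 18*2+14 = 50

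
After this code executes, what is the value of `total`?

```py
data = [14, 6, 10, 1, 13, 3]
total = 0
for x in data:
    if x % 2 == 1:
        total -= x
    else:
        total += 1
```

-14

x=14: not odd, total = 0+1 = 1
x=6: not odd, total = 1+1 = 2
x=10: not odd, total = 2+1 = 3
x=1: odd, total = 3-1 = 2
x=13: odd, total = 2-13 = -11
x=3: odd, total = (-11)-3 = -14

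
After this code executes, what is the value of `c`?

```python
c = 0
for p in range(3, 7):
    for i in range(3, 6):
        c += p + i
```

p=3,i=3: c = 0+6 = 6
p=3,i=4: c = 6+7 = 13
p=3,i=5: c = 13+8 = 21
p=4,i=3: c = 21+7 = 28
p=4,i=4: c = 28+8 = 36
p=4,i=5: c = 36+9 = 45
p=5,i=3: c = 45+8 = 53
p=5,i=4: c = 53+9 = 62
p=5,i=5: c = 62+10 = 72
p=6,i=3: c = 72+9 = 81
p=6,i=4: c = 81+10 = 91
p=6,i=5: c = 91+11 = 102

102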